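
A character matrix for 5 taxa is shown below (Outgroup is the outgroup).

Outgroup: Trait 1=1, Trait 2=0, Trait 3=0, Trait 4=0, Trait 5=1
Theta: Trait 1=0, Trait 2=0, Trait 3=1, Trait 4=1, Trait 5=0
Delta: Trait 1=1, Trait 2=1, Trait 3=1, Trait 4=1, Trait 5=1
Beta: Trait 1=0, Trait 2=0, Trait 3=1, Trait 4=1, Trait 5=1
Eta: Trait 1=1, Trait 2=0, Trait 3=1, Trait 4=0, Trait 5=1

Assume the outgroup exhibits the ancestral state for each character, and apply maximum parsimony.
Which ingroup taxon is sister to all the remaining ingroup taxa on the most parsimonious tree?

Character polarity is set by the outgroup: the derived state is whichever differs from the outgroup's state, so for Trait 1, Trait 5 the derived state is '0', and for the remaining characters it is '1'.
Trait 1: derived state '0' in Beta and Theta only — synapomorphy for {Beta, Theta}.
Trait 2: derived state '1' in Delta only — an autapomorphy, so it tells us nothing about relationships among taxa.
Trait 3 (derived state '1') is shared by all ingroup taxa — unites the whole ingroup.
Only Beta, Delta, and Theta show the derived state '1' for Trait 4, supporting them as a clade.
Trait 5: derived state '0' in Theta only — an autapomorphy, so it tells us nothing about relationships among taxa.
Most parsimonious ingroup topology: (((Theta,Beta),Delta),Eta).
Eta is sister to the clade containing all other ingroup taxa, so it is the earliest-diverging (most basal) ingroup lineage.

Eta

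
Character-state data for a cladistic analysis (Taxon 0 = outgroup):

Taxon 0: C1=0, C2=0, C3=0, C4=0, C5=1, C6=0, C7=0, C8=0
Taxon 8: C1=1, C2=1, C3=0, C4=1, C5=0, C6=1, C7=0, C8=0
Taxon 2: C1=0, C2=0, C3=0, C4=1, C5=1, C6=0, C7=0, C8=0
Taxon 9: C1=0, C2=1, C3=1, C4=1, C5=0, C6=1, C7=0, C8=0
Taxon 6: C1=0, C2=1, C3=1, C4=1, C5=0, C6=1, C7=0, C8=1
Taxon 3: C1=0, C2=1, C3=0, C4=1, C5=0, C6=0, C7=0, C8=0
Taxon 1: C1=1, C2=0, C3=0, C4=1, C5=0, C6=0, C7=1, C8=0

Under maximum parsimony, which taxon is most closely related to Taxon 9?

Taxon 6

Character polarity is set by the outgroup: the derived state is whichever differs from the outgroup's state, so for C5 the derived state is '0', and for the remaining characters it is '1'.
C1 groups Taxon 1 and Taxon 8, which is incompatible with the clades supported by the remaining characters; treating it as convergent (homoplasy) costs fewer steps than any alternative tree.
C2: derived state '1' in Taxon 3, Taxon 6, Taxon 8, and Taxon 9 only — synapomorphy for {Taxon 3, Taxon 6, Taxon 8, Taxon 9}.
C3: derived state '1' in Taxon 6 and Taxon 9 only — synapomorphy for {Taxon 6, Taxon 9}.
C4 (derived state '1') is shared by all ingroup taxa — unites the whole ingroup.
C5: derived state '0' in Taxon 1, Taxon 3, Taxon 6, Taxon 8, and Taxon 9 only — synapomorphy for {Taxon 1, Taxon 3, Taxon 6, Taxon 8, Taxon 9}.
Only Taxon 6, Taxon 8, and Taxon 9 show the derived state '1' for C6, supporting them as a clade.
C7: derived state '1' in Taxon 1 only — an autapomorphy, so it tells us nothing about relationships among taxa.
C8 (derived state '1') is unique to Taxon 6 (autapomorphy; uninformative for grouping).
Most parsimonious ingroup topology: ((((Taxon 8,(Taxon 9,Taxon 6)),Taxon 3),Taxon 1),Taxon 2).
Taxon 9 and Taxon 6 form a cherry on this tree, so they are sister taxa.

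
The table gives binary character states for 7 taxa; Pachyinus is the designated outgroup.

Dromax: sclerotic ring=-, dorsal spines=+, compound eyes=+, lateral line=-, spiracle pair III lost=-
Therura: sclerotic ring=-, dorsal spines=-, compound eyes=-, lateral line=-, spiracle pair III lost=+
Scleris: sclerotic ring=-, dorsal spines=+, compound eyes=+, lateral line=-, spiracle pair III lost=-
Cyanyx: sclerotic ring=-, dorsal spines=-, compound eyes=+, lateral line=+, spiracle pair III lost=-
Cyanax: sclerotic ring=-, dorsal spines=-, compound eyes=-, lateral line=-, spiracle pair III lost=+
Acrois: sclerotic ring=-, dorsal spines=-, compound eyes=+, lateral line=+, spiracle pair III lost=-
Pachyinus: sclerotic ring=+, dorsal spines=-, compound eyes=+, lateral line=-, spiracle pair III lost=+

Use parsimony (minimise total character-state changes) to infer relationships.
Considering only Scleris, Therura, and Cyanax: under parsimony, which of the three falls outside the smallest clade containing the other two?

Scleris

Character polarity is set by the outgroup: the derived state is whichever differs from the outgroup's state, so for sclerotic ring, compound eyes, spiracle pair III lost the derived state is '-', and for the remaining characters it is '+'.
All ingroup taxa share the derived state '-' for sclerotic ring; it defines the ingroup but does not resolve relationships within it.
dorsal spines: derived state '+' in Dromax and Scleris only — synapomorphy for {Dromax, Scleris}.
compound eyes: derived state '-' in Cyanax and Therura only — synapomorphy for {Cyanax, Therura}.
Only Acrois and Cyanyx show the derived state '+' for lateral line, supporting them as a clade.
spiracle pair III lost (derived state '-') is shared by Acrois, Cyanyx, Dromax, and Scleris — a synapomorphy uniting that clade.
Most parsimonious ingroup topology: (((Acrois,Cyanyx),(Scleris,Dromax)),(Therura,Cyanax)).
Therura and Cyanax share a more recent common ancestor with each other than either does with Scleris, so Scleris is the least closely related of the three.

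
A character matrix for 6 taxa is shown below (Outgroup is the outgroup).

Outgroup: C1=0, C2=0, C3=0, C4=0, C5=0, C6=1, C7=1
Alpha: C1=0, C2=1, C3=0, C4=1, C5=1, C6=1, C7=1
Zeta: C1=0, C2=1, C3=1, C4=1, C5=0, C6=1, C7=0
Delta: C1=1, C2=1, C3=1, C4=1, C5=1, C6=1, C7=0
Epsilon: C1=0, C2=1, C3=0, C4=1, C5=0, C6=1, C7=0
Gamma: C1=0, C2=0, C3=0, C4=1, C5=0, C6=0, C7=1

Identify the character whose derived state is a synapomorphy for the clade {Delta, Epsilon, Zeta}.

C7

Character polarity is set by the outgroup: the derived state is whichever differs from the outgroup's state, so for C6, C7 the derived state is '0', and for the remaining characters it is '1'.
C1 (derived state '1') is unique to Delta (autapomorphy; uninformative for grouping).
C2 (derived state '1') is shared by Alpha, Delta, Epsilon, and Zeta — a synapomorphy uniting that clade.
Only Delta and Zeta show the derived state '1' for C3, supporting them as a clade.
All ingroup taxa share the derived state '1' for C4; it defines the ingroup but does not resolve relationships within it.
C5 groups Alpha and Delta, which is incompatible with the clades supported by the remaining characters; treating it as convergent (homoplasy) costs fewer steps than any alternative tree.
C6 (derived state '0') is unique to Gamma (autapomorphy; uninformative for grouping).
Only Delta, Epsilon, and Zeta show the derived state '0' for C7, supporting them as a clade.
Most parsimonious ingroup topology: ((Alpha,((Zeta,Delta),Epsilon)),Gamma).
The clade {Delta, Epsilon, Zeta} is supported by C7: its derived state '0' occurs in exactly those taxa and in no other taxon (including the outgroup).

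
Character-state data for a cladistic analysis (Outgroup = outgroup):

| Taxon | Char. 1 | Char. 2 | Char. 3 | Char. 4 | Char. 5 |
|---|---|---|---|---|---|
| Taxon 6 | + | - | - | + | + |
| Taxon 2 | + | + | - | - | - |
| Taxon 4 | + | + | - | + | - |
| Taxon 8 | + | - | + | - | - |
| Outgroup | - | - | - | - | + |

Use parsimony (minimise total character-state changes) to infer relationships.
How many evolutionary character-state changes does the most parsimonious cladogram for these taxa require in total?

Character polarity is set by the outgroup: the derived state is whichever differs from the outgroup's state, so for Char. 5 the derived state is '-', and for the remaining characters it is '+'.
Char. 1 (derived state '+') is shared by all ingroup taxa — unites the whole ingroup.
Char. 2: derived state '+' in Taxon 2 and Taxon 4 only — synapomorphy for {Taxon 2, Taxon 4}.
Char. 3: derived state '+' in Taxon 8 only — an autapomorphy, so it tells us nothing about relationships among taxa.
Char. 4 (state '+') occurs in Taxon 4 and Taxon 6 but conflicts with the nesting implied by the other characters — most parsimoniously interpreted as homoplasy.
Char. 5 (derived state '-') is shared by Taxon 2, Taxon 4, and Taxon 8 — a synapomorphy uniting that clade.
Most parsimonious ingroup topology: (Taxon 6,((Taxon 2,Taxon 4),Taxon 8)).
Changes per character on this tree: Char. 1: 1; Char. 2: 1; Char. 3: 1; Char. 4: 2; Char. 5: 1.
Total = 6.

6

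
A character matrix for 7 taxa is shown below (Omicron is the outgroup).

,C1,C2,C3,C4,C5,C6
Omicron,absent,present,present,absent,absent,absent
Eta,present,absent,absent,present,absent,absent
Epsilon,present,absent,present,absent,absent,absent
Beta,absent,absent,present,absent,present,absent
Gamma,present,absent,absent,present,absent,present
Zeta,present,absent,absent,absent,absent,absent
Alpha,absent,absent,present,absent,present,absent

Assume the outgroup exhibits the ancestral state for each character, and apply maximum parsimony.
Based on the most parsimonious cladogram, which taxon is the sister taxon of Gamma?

Eta

Character polarity is set by the outgroup: the derived state is whichever differs from the outgroup's state, so for C2, C3 the derived state is 'absent', and for the remaining characters it is 'present'.
C1: derived state 'present' in Epsilon, Eta, Gamma, and Zeta only — synapomorphy for {Epsilon, Eta, Gamma, Zeta}.
C2 (derived state 'absent') is shared by all ingroup taxa — unites the whole ingroup.
C3: derived state 'absent' in Eta, Gamma, and Zeta only — synapomorphy for {Eta, Gamma, Zeta}.
C4 (derived state 'present') is shared by Eta and Gamma — a synapomorphy uniting that clade.
C5 (derived state 'present') is shared by Alpha and Beta — a synapomorphy uniting that clade.
C6: derived state 'present' in Gamma only — an autapomorphy, so it tells us nothing about relationships among taxa.
Most parsimonious ingroup topology: ((((Eta,Gamma),Zeta),Epsilon),(Beta,Alpha)).
Gamma and Eta form a cherry on this tree, so they are sister taxa.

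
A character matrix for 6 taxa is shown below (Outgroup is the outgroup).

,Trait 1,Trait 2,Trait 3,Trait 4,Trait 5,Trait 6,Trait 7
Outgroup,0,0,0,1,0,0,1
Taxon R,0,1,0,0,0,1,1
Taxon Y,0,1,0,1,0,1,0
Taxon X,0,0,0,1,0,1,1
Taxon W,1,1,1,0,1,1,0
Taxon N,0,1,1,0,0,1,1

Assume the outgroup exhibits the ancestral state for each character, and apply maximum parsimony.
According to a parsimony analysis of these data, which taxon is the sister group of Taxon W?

Character polarity is set by the outgroup: the derived state is whichever differs from the outgroup's state, so for Trait 4, Trait 7 the derived state is '0', and for the remaining characters it is '1'.
Trait 1 (derived state '1') is unique to Taxon W (autapomorphy; uninformative for grouping).
Trait 2 (derived state '1') is shared by Taxon N, Taxon R, Taxon W, and Taxon Y — a synapomorphy uniting that clade.
Only Taxon N and Taxon W show the derived state '1' for Trait 3, supporting them as a clade.
Only Taxon N, Taxon R, and Taxon W show the derived state '0' for Trait 4, supporting them as a clade.
Trait 5: derived state '1' in Taxon W only — an autapomorphy, so it tells us nothing about relationships among taxa.
All ingroup taxa share the derived state '1' for Trait 6; it defines the ingroup but does not resolve relationships within it.
Trait 7 (state '0') occurs in Taxon W and Taxon Y but conflicts with the nesting implied by the other characters — most parsimoniously interpreted as homoplasy.
Most parsimonious ingroup topology: (((Taxon R,(Taxon W,Taxon N)),Taxon Y),Taxon X).
Taxon W and Taxon N form a cherry on this tree, so they are sister taxa.

Taxon N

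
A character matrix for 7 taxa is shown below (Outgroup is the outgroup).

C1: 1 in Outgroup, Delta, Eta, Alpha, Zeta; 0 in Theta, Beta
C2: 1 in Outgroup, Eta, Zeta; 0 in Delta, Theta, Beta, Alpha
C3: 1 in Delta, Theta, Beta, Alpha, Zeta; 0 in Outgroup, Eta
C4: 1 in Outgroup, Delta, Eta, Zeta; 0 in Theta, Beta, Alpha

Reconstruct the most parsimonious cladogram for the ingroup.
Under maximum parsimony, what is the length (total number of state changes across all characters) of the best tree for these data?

4

Character polarity is set by the outgroup: the derived state is whichever differs from the outgroup's state, so for C1, C2, C4 the derived state is '0', and for the remaining characters it is '1'.
C1: derived state '0' in Beta and Theta only — synapomorphy for {Beta, Theta}.
Only Alpha, Beta, Delta, and Theta show the derived state '0' for C2, supporting them as a clade.
C3: derived state '1' in Alpha, Beta, Delta, Theta, and Zeta only — synapomorphy for {Alpha, Beta, Delta, Theta, Zeta}.
C4: derived state '0' in Alpha, Beta, and Theta only — synapomorphy for {Alpha, Beta, Theta}.
Most parsimonious ingroup topology: ((((Alpha,(Theta,Beta)),Delta),Zeta),Eta).
Changes per character on this tree: C1: 1; C2: 1; C3: 1; C4: 1.
Total = 4.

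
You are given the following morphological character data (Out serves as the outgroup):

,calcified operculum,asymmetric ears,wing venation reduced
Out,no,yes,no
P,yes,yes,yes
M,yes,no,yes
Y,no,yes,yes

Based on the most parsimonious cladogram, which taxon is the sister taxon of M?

P

Character polarity is set by the outgroup: the derived state is whichever differs from the outgroup's state, so for asymmetric ears the derived state is 'no', and for the remaining characters it is 'yes'.
Only M and P show the derived state 'yes' for calcified operculum, supporting them as a clade.
asymmetric ears: derived state 'no' in M only — an autapomorphy, so it tells us nothing about relationships among taxa.
wing venation reduced (derived state 'yes') is shared by all ingroup taxa — unites the whole ingroup.
Most parsimonious ingroup topology: ((P,M),Y).
M and P form a cherry on this tree, so they are sister taxa.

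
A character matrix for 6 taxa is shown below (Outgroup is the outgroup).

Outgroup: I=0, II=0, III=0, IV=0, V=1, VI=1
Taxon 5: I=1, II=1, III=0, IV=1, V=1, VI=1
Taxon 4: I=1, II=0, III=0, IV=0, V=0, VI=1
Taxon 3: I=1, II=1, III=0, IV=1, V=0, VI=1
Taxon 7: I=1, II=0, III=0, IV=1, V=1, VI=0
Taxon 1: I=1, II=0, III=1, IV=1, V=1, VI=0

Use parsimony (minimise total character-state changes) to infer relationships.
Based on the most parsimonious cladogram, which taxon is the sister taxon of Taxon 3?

Character polarity is set by the outgroup: the derived state is whichever differs from the outgroup's state, so for V, VI the derived state is '0', and for the remaining characters it is '1'.
All ingroup taxa share the derived state '1' for I; it defines the ingroup but does not resolve relationships within it.
Only Taxon 3 and Taxon 5 show the derived state '1' for II, supporting them as a clade.
III (derived state '1') is unique to Taxon 1 (autapomorphy; uninformative for grouping).
Only Taxon 1, Taxon 3, Taxon 5, and Taxon 7 show the derived state '1' for IV, supporting them as a clade.
V (state '0') occurs in Taxon 3 and Taxon 4 but conflicts with the nesting implied by the other characters — most parsimoniously interpreted as homoplasy.
VI (derived state '0') is shared by Taxon 1 and Taxon 7 — a synapomorphy uniting that clade.
Most parsimonious ingroup topology: (((Taxon 5,Taxon 3),(Taxon 7,Taxon 1)),Taxon 4).
Taxon 3 and Taxon 5 form a cherry on this tree, so they are sister taxa.

Taxon 5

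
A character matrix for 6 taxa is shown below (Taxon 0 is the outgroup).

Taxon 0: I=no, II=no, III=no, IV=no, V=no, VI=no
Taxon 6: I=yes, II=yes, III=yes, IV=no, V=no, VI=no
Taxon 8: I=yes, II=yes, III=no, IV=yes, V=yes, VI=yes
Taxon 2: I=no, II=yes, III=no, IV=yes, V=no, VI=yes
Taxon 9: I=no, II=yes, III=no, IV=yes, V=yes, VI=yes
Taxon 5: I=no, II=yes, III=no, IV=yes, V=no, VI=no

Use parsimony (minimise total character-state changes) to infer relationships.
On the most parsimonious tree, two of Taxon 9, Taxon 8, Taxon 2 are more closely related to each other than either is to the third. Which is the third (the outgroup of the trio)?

Taxon 2

The outgroup has state 'no' for every character, so 'yes' is the derived state throughout.
I groups Taxon 6 and Taxon 8, which is incompatible with the clades supported by the remaining characters; treating it as convergent (homoplasy) costs fewer steps than any alternative tree.
All ingroup taxa share the derived state 'yes' for II; it defines the ingroup but does not resolve relationships within it.
III: derived state 'yes' in Taxon 6 only — an autapomorphy, so it tells us nothing about relationships among taxa.
IV (derived state 'yes') is shared by Taxon 2, Taxon 5, Taxon 8, and Taxon 9 — a synapomorphy uniting that clade.
V (derived state 'yes') is shared by Taxon 8 and Taxon 9 — a synapomorphy uniting that clade.
Only Taxon 2, Taxon 8, and Taxon 9 show the derived state 'yes' for VI, supporting them as a clade.
Most parsimonious ingroup topology: (Taxon 6,(((Taxon 8,Taxon 9),Taxon 2),Taxon 5)).
Taxon 9 and Taxon 8 share a more recent common ancestor with each other than either does with Taxon 2, so Taxon 2 is the least closely related of the three.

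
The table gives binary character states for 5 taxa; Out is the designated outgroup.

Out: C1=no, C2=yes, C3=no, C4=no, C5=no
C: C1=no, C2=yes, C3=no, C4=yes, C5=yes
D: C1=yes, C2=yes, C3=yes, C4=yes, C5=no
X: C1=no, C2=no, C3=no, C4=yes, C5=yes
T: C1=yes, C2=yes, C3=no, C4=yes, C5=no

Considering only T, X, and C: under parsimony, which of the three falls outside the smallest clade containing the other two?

T

Character polarity is set by the outgroup: the derived state is whichever differs from the outgroup's state, so for C2 the derived state is 'no', and for the remaining characters it is 'yes'.
C1 (derived state 'yes') is shared by D and T — a synapomorphy uniting that clade.
C2: derived state 'no' in X only — an autapomorphy, so it tells us nothing about relationships among taxa.
C3: derived state 'yes' in D only — an autapomorphy, so it tells us nothing about relationships among taxa.
C4 (derived state 'yes') is shared by all ingroup taxa — unites the whole ingroup.
Only C and X show the derived state 'yes' for C5, supporting them as a clade.
Most parsimonious ingroup topology: ((C,X),(D,T)).
C and X share a more recent common ancestor with each other than either does with T, so T is the least closely related of the three.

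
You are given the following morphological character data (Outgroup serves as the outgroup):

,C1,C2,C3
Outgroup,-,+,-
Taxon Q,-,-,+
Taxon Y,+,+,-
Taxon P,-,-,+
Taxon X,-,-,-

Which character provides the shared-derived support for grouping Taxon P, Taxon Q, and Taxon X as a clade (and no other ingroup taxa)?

C2

Character polarity is set by the outgroup: the derived state is whichever differs from the outgroup's state, so for C2 the derived state is '-', and for the remaining characters it is '+'.
C1 (derived state '+') is unique to Taxon Y (autapomorphy; uninformative for grouping).
C2 (derived state '-') is shared by Taxon P, Taxon Q, and Taxon X — a synapomorphy uniting that clade.
Only Taxon P and Taxon Q show the derived state '+' for C3, supporting them as a clade.
Most parsimonious ingroup topology: (((Taxon Q,Taxon P),Taxon X),Taxon Y).
The clade {Taxon P, Taxon Q, Taxon X} is supported by C2: its derived state '-' occurs in exactly those taxa and in no other taxon (including the outgroup).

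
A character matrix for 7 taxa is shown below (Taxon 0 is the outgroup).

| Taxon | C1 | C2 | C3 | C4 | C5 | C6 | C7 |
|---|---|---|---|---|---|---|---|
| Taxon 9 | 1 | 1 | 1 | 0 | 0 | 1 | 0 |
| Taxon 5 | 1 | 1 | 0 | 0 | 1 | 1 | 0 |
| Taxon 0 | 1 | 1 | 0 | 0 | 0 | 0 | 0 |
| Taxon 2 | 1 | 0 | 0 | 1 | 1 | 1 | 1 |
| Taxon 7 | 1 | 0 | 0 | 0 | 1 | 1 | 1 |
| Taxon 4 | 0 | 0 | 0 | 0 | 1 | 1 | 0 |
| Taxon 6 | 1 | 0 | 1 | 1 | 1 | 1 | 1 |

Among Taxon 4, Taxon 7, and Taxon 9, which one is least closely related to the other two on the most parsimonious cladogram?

Character polarity is set by the outgroup: the derived state is whichever differs from the outgroup's state, so for C1, C2 the derived state is '0', and for the remaining characters it is '1'.
C1: derived state '0' in Taxon 4 only — an autapomorphy, so it tells us nothing about relationships among taxa.
C2 (derived state '0') is shared by Taxon 2, Taxon 4, Taxon 6, and Taxon 7 — a synapomorphy uniting that clade.
C3 groups Taxon 6 and Taxon 9, which is incompatible with the clades supported by the remaining characters; treating it as convergent (homoplasy) costs fewer steps than any alternative tree.
C4 (derived state '1') is shared by Taxon 2 and Taxon 6 — a synapomorphy uniting that clade.
C5: derived state '1' in Taxon 2, Taxon 4, Taxon 5, Taxon 6, and Taxon 7 only — synapomorphy for {Taxon 2, Taxon 4, Taxon 5, Taxon 6, Taxon 7}.
All ingroup taxa share the derived state '1' for C6; it defines the ingroup but does not resolve relationships within it.
C7 (derived state '1') is shared by Taxon 2, Taxon 6, and Taxon 7 — a synapomorphy uniting that clade.
Most parsimonious ingroup topology: (((Taxon 4,(Taxon 7,(Taxon 2,Taxon 6))),Taxon 5),Taxon 9).
Taxon 7 and Taxon 4 share a more recent common ancestor with each other than either does with Taxon 9, so Taxon 9 is the least closely related of the three.

Taxon 9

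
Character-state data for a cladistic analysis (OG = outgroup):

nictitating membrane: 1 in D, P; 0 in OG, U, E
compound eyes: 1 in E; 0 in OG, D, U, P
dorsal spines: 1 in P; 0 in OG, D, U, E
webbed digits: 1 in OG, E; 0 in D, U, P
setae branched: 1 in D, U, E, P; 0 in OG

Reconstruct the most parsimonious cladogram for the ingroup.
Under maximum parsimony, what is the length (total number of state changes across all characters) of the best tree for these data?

Character polarity is set by the outgroup: the derived state is whichever differs from the outgroup's state, so for webbed digits the derived state is '0', and for the remaining characters it is '1'.
nictitating membrane: derived state '1' in D and P only — synapomorphy for {D, P}.
compound eyes (derived state '1') is unique to E (autapomorphy; uninformative for grouping).
dorsal spines: derived state '1' in P only — an autapomorphy, so it tells us nothing about relationships among taxa.
webbed digits (derived state '0') is shared by D, P, and U — a synapomorphy uniting that clade.
setae branched (derived state '1') is shared by all ingroup taxa — unites the whole ingroup.
Most parsimonious ingroup topology: (((D,P),U),E).
Changes per character on this tree: nictitating membrane: 1; compound eyes: 1; dorsal spines: 1; webbed digits: 1; setae branched: 1.
Total = 5.

5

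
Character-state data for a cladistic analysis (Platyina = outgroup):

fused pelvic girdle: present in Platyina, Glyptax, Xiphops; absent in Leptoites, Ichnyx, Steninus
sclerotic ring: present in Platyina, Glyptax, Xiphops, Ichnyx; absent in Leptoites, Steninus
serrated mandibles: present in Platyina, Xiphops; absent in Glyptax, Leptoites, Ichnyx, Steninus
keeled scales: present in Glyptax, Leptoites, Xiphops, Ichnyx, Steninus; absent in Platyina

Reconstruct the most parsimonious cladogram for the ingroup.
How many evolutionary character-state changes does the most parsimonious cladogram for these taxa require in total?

Character polarity is set by the outgroup: the derived state is whichever differs from the outgroup's state, so for fused pelvic girdle, sclerotic ring, serrated mandibles the derived state is 'absent', and for the remaining characters it is 'present'.
fused pelvic girdle (derived state 'absent') is shared by Ichnyx, Leptoites, and Steninus — a synapomorphy uniting that clade.
Only Leptoites and Steninus show the derived state 'absent' for sclerotic ring, supporting them as a clade.
serrated mandibles: derived state 'absent' in Glyptax, Ichnyx, Leptoites, and Steninus only — synapomorphy for {Glyptax, Ichnyx, Leptoites, Steninus}.
All ingroup taxa share the derived state 'present' for keeled scales; it defines the ingroup but does not resolve relationships within it.
Most parsimonious ingroup topology: ((Glyptax,((Leptoites,Steninus),Ichnyx)),Xiphops).
Changes per character on this tree: fused pelvic girdle: 1; sclerotic ring: 1; serrated mandibles: 1; keeled scales: 1.
Total = 4.

4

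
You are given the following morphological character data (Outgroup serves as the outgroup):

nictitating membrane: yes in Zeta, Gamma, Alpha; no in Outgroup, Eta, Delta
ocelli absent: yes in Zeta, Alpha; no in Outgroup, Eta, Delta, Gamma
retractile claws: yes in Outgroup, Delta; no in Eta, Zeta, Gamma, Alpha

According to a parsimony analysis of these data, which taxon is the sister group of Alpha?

Zeta

Character polarity is set by the outgroup: the derived state is whichever differs from the outgroup's state, so for retractile claws the derived state is 'no', and for the remaining characters it is 'yes'.
nictitating membrane: derived state 'yes' in Alpha, Gamma, and Zeta only — synapomorphy for {Alpha, Gamma, Zeta}.
ocelli absent (derived state 'yes') is shared by Alpha and Zeta — a synapomorphy uniting that clade.
Only Alpha, Eta, Gamma, and Zeta show the derived state 'no' for retractile claws, supporting them as a clade.
Most parsimonious ingroup topology: ((Eta,((Zeta,Alpha),Gamma)),Delta).
Alpha and Zeta form a cherry on this tree, so they are sister taxa.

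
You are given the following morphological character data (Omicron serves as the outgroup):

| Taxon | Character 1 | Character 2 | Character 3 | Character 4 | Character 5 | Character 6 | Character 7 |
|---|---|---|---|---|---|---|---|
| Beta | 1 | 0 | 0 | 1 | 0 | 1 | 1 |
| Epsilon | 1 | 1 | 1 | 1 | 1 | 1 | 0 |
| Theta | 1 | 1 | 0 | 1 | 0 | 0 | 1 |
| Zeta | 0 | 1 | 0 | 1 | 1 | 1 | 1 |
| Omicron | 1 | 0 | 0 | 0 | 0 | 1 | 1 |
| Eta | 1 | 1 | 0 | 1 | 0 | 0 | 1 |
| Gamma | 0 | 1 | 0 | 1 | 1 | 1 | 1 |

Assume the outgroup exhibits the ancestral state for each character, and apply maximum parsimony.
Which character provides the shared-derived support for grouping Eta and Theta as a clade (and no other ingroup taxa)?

Character polarity is set by the outgroup: the derived state is whichever differs from the outgroup's state, so for Character 1, Character 6, Character 7 the derived state is '0', and for the remaining characters it is '1'.
Character 1: derived state '0' in Gamma and Zeta only — synapomorphy for {Gamma, Zeta}.
Character 2: derived state '1' in Epsilon, Eta, Gamma, Theta, and Zeta only — synapomorphy for {Epsilon, Eta, Gamma, Theta, Zeta}.
Character 3: derived state '1' in Epsilon only — an autapomorphy, so it tells us nothing about relationships among taxa.
All ingroup taxa share the derived state '1' for Character 4; it defines the ingroup but does not resolve relationships within it.
Only Epsilon, Gamma, and Zeta show the derived state '1' for Character 5, supporting them as a clade.
Character 6 (derived state '0') is shared by Eta and Theta — a synapomorphy uniting that clade.
Character 7: derived state '0' in Epsilon only — an autapomorphy, so it tells us nothing about relationships among taxa.
Most parsimonious ingroup topology: ((((Zeta,Gamma),Epsilon),(Eta,Theta)),Beta).
The clade {Eta, Theta} is supported by Character 6: its derived state '0' occurs in exactly those taxa and in no other taxon (including the outgroup).

Character 6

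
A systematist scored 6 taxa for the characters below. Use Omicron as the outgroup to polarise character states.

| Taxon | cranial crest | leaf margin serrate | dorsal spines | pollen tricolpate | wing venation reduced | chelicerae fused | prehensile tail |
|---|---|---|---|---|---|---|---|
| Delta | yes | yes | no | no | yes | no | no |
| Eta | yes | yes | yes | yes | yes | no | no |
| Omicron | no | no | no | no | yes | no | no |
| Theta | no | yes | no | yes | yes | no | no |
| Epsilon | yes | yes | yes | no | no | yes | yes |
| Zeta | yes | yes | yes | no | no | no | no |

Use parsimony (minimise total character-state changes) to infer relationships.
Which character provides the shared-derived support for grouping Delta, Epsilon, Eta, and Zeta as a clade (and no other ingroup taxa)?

Character polarity is set by the outgroup: the derived state is whichever differs from the outgroup's state, so for wing venation reduced the derived state is 'no', and for the remaining characters it is 'yes'.
cranial crest (derived state 'yes') is shared by Delta, Epsilon, Eta, and Zeta — a synapomorphy uniting that clade.
leaf margin serrate (derived state 'yes') is shared by all ingroup taxa — unites the whole ingroup.
Only Epsilon, Eta, and Zeta show the derived state 'yes' for dorsal spines, supporting them as a clade.
pollen tricolpate groups Eta and Theta, which is incompatible with the clades supported by the remaining characters; treating it as convergent (homoplasy) costs fewer steps than any alternative tree.
wing venation reduced: derived state 'no' in Epsilon and Zeta only — synapomorphy for {Epsilon, Zeta}.
chelicerae fused: derived state 'yes' in Epsilon only — an autapomorphy, so it tells us nothing about relationships among taxa.
prehensile tail (derived state 'yes') is unique to Epsilon (autapomorphy; uninformative for grouping).
Most parsimonious ingroup topology: ((Delta,((Zeta,Epsilon),Eta)),Theta).
The clade {Delta, Epsilon, Eta, Zeta} is supported by cranial crest: its derived state 'yes' occurs in exactly those taxa and in no other taxon (including the outgroup).

cranial crest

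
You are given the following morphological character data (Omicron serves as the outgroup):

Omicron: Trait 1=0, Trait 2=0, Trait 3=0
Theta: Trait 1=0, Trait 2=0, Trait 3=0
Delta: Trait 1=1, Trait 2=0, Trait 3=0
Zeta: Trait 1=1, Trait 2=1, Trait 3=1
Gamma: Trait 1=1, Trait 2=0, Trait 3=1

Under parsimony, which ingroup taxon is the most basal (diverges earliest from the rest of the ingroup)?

The outgroup has state '0' for every character, so '1' is the derived state throughout.
Trait 1 (derived state '1') is shared by Delta, Gamma, and Zeta — a synapomorphy uniting that clade.
Trait 2: derived state '1' in Zeta only — an autapomorphy, so it tells us nothing about relationships among taxa.
Only Gamma and Zeta show the derived state '1' for Trait 3, supporting them as a clade.
Most parsimonious ingroup topology: (Theta,(Delta,(Zeta,Gamma))).
Theta is sister to the clade containing all other ingroup taxa, so it is the earliest-diverging (most basal) ingroup lineage.

Theta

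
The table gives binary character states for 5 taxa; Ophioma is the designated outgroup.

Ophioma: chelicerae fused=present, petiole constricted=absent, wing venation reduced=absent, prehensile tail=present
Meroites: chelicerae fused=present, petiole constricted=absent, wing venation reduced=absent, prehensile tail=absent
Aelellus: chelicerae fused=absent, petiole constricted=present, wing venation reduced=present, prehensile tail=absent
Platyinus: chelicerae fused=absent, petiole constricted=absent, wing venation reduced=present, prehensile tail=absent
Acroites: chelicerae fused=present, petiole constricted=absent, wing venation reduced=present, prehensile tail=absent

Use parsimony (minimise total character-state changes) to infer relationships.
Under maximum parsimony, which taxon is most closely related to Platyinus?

Aelellus

Character polarity is set by the outgroup: the derived state is whichever differs from the outgroup's state, so for chelicerae fused, prehensile tail the derived state is 'absent', and for the remaining characters it is 'present'.
chelicerae fused: derived state 'absent' in Aelellus and Platyinus only — synapomorphy for {Aelellus, Platyinus}.
petiole constricted (derived state 'present') is unique to Aelellus (autapomorphy; uninformative for grouping).
Only Acroites, Aelellus, and Platyinus show the derived state 'present' for wing venation reduced, supporting them as a clade.
prehensile tail (derived state 'absent') is shared by all ingroup taxa — unites the whole ingroup.
Most parsimonious ingroup topology: (Meroites,((Aelellus,Platyinus),Acroites)).
Platyinus and Aelellus form a cherry on this tree, so they are sister taxa.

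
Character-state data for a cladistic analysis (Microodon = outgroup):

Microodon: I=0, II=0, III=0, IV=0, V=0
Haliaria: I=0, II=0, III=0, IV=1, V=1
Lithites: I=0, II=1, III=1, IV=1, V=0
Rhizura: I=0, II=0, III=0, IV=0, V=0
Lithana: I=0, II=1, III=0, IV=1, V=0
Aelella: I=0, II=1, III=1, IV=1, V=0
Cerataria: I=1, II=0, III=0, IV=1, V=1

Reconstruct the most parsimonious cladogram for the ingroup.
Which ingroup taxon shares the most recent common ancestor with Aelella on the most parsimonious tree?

The outgroup has state '0' for every character, so '1' is the derived state throughout.
I: derived state '1' in Cerataria only — an autapomorphy, so it tells us nothing about relationships among taxa.
Only Aelella, Lithana, and Lithites show the derived state '1' for II, supporting them as a clade.
III: derived state '1' in Aelella and Lithites only — synapomorphy for {Aelella, Lithites}.
IV: derived state '1' in Aelella, Cerataria, Haliaria, Lithana, and Lithites only — synapomorphy for {Aelella, Cerataria, Haliaria, Lithana, Lithites}.
Only Cerataria and Haliaria show the derived state '1' for V, supporting them as a clade.
Most parsimonious ingroup topology: (((Haliaria,Cerataria),((Lithites,Aelella),Lithana)),Rhizura).
Aelella and Lithites form a cherry on this tree, so they are sister taxa.

Lithites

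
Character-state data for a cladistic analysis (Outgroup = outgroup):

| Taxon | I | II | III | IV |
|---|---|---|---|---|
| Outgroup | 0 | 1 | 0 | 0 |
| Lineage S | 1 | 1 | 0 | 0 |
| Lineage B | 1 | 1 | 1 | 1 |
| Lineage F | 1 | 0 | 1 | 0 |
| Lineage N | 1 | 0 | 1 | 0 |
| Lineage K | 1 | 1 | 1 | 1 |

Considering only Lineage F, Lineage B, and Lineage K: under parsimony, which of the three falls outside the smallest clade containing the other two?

Lineage F

Character polarity is set by the outgroup: the derived state is whichever differs from the outgroup's state, so for II the derived state is '0', and for the remaining characters it is '1'.
All ingroup taxa share the derived state '1' for I; it defines the ingroup but does not resolve relationships within it.
II (derived state '0') is shared by Lineage F and Lineage N — a synapomorphy uniting that clade.
III: derived state '1' in Lineage B, Lineage F, Lineage K, and Lineage N only — synapomorphy for {Lineage B, Lineage F, Lineage K, Lineage N}.
IV (derived state '1') is shared by Lineage B and Lineage K — a synapomorphy uniting that clade.
Most parsimonious ingroup topology: (Lineage S,((Lineage B,Lineage K),(Lineage F,Lineage N))).
Lineage K and Lineage B share a more recent common ancestor with each other than either does with Lineage F, so Lineage F is the least closely related of the three.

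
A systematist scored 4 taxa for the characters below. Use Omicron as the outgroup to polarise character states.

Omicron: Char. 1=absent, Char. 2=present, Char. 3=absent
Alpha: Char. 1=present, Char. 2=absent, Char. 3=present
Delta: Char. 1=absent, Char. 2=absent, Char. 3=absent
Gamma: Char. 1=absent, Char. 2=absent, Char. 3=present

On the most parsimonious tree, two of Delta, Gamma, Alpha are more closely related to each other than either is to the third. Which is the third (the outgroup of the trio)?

Delta

Character polarity is set by the outgroup: the derived state is whichever differs from the outgroup's state, so for Char. 2 the derived state is 'absent', and for the remaining characters it is 'present'.
Char. 1: derived state 'present' in Alpha only — an autapomorphy, so it tells us nothing about relationships among taxa.
Char. 2 (derived state 'absent') is shared by all ingroup taxa — unites the whole ingroup.
Char. 3: derived state 'present' in Alpha and Gamma only — synapomorphy for {Alpha, Gamma}.
Most parsimonious ingroup topology: ((Alpha,Gamma),Delta).
Gamma and Alpha share a more recent common ancestor with each other than either does with Delta, so Delta is the least closely related of the three.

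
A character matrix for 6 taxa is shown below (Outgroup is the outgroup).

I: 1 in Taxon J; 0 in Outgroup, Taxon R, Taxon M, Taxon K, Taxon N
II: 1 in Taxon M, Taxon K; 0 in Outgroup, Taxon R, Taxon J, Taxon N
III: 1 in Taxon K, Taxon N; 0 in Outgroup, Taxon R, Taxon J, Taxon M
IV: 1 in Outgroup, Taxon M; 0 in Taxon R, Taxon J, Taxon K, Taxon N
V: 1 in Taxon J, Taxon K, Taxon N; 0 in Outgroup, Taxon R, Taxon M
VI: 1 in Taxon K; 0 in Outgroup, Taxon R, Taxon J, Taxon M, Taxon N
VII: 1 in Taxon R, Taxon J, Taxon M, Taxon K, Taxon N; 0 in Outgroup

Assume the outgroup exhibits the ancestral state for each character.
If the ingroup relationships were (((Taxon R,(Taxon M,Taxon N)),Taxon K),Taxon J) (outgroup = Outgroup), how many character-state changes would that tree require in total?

Map each character onto (((Taxon R,(Taxon M,Taxon N)),Taxon K),Taxon J) (rooted by Outgroup) and count the minimum state changes it requires (Fitch parsimony):
I: 1; II: 2; III: 2; IV: 2; V: 3; VI: 1; VII: 1.
Total tree length = 12.

12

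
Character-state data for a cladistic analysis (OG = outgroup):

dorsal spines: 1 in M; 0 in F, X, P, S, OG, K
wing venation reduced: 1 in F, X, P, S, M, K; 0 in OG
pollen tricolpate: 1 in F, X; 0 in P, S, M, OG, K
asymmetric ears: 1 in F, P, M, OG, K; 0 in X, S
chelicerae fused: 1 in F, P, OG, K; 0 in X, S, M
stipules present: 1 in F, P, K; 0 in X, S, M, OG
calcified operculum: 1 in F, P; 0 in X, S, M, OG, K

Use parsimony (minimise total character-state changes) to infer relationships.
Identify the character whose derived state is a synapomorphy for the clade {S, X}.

asymmetric ears

Character polarity is set by the outgroup: the derived state is whichever differs from the outgroup's state, so for asymmetric ears, chelicerae fused the derived state is '0', and for the remaining characters it is '1'.
dorsal spines: derived state '1' in M only — an autapomorphy, so it tells us nothing about relationships among taxa.
All ingroup taxa share the derived state '1' for wing venation reduced; it defines the ingroup but does not resolve relationships within it.
pollen tricolpate (state '1') occurs in F and X but conflicts with the nesting implied by the other characters — most parsimoniously interpreted as homoplasy.
asymmetric ears (derived state '0') is shared by S and X — a synapomorphy uniting that clade.
Only M, S, and X show the derived state '0' for chelicerae fused, supporting them as a clade.
stipules present: derived state '1' in F, K, and P only — synapomorphy for {F, K, P}.
calcified operculum: derived state '1' in F and P only — synapomorphy for {F, P}.
Most parsimonious ingroup topology: ((M,(X,S)),((P,F),K)).
The clade {S, X} is supported by asymmetric ears: its derived state '0' occurs in exactly those taxa and in no other taxon (including the outgroup).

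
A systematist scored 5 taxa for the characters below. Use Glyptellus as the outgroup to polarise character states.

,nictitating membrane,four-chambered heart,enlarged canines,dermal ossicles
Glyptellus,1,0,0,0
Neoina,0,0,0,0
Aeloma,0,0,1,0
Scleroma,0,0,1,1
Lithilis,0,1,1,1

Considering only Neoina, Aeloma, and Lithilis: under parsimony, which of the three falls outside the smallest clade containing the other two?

Character polarity is set by the outgroup: the derived state is whichever differs from the outgroup's state, so for nictitating membrane the derived state is '0', and for the remaining characters it is '1'.
nictitating membrane (derived state '0') is shared by all ingroup taxa — unites the whole ingroup.
four-chambered heart: derived state '1' in Lithilis only — an autapomorphy, so it tells us nothing about relationships among taxa.
enlarged canines (derived state '1') is shared by Aeloma, Lithilis, and Scleroma — a synapomorphy uniting that clade.
dermal ossicles (derived state '1') is shared by Lithilis and Scleroma — a synapomorphy uniting that clade.
Most parsimonious ingroup topology: (((Scleroma,Lithilis),Aeloma),Neoina).
Lithilis and Aeloma share a more recent common ancestor with each other than either does with Neoina, so Neoina is the least closely related of the three.

Neoina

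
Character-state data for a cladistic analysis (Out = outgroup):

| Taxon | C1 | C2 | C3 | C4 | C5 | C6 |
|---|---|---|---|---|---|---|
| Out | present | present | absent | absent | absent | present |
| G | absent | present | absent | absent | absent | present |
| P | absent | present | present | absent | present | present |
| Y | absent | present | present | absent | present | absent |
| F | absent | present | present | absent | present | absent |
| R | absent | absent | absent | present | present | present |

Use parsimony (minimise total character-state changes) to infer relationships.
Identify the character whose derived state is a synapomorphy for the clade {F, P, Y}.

Character polarity is set by the outgroup: the derived state is whichever differs from the outgroup's state, so for C1, C2, C6 the derived state is 'absent', and for the remaining characters it is 'present'.
All ingroup taxa share the derived state 'absent' for C1; it defines the ingroup but does not resolve relationships within it.
C2 (derived state 'absent') is unique to R (autapomorphy; uninformative for grouping).
C3: derived state 'present' in F, P, and Y only — synapomorphy for {F, P, Y}.
C4 (derived state 'present') is unique to R (autapomorphy; uninformative for grouping).
C5: derived state 'present' in F, P, R, and Y only — synapomorphy for {F, P, R, Y}.
C6 (derived state 'absent') is shared by F and Y — a synapomorphy uniting that clade.
Most parsimonious ingroup topology: (G,((P,(Y,F)),R)).
The clade {F, P, Y} is supported by C3: its derived state 'present' occurs in exactly those taxa and in no other taxon (including the outgroup).

C3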